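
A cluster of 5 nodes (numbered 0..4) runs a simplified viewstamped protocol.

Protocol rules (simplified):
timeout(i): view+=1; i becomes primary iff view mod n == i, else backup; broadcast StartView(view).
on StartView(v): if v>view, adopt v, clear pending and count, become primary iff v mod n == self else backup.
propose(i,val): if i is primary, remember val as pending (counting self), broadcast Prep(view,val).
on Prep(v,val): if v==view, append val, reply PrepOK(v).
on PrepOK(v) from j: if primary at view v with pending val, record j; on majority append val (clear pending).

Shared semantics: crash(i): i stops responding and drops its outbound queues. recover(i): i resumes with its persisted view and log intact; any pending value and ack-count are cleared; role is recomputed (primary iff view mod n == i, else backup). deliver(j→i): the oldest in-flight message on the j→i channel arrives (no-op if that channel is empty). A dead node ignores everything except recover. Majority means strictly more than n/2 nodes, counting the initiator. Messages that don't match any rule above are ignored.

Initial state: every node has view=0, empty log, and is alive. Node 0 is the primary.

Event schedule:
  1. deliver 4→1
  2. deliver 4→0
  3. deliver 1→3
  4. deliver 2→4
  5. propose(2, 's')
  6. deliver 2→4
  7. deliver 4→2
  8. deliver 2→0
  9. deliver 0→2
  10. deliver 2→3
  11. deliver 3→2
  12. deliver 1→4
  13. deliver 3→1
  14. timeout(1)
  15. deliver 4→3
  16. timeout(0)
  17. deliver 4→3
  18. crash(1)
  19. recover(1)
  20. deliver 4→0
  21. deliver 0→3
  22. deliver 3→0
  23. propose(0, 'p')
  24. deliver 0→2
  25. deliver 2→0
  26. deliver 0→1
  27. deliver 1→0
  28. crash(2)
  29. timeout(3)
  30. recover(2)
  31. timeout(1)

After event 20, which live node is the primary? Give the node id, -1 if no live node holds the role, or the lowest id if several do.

1

after 1 — deliver 4→1: ·
after 2 — deliver 4→0: ·
after 3 — deliver 1→3: ·
after 4 — deliver 2→4: ·
after 5 — propose(2,'s'): ·
after 6 — deliver 2→4: ·
after 7 — deliver 4→2: ·
after 8 — deliver 2→0: ·
after 9 — deliver 0→2: ·
after 10 — deliver 2→3: ·
after 11 — deliver 3→2: ·
after 12 — deliver 1→4: ·
after 13 — deliver 3→1: ·
after 14 — timeout(1): n1:prim/v1/[-]
after 15 — deliver 4→3: ·
after 16 — timeout(0): n0:back/v1/[-]
after 17 — deliver 4→3: ·
after 18 — crash(1): n1:✗prim/v1/[-]
after 19 — recover(1): n1:prim/v1/[-]
after 20 — deliver 4→0: ·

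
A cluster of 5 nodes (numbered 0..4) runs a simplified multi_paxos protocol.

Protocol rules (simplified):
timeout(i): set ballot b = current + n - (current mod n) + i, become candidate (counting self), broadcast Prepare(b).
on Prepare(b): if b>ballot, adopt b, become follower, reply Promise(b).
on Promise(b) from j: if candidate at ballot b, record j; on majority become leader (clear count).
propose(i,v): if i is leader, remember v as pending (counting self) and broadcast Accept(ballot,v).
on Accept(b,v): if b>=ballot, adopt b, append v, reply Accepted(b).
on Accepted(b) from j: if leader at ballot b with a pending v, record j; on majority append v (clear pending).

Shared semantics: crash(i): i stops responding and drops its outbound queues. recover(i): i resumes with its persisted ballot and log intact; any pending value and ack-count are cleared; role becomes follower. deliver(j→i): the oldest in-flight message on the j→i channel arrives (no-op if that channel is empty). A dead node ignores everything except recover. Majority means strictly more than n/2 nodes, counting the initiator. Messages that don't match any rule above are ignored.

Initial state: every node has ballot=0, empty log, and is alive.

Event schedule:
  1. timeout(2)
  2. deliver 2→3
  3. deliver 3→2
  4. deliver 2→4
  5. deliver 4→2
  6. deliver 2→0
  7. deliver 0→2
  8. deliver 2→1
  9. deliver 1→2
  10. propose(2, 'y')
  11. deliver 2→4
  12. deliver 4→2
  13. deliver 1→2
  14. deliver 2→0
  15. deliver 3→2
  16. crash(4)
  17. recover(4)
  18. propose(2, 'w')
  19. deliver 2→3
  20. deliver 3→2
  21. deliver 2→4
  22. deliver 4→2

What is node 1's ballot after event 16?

7

step 1 timeout(2): 2={cand,b=7,log=-}
step 2 deliver 2→3: 3={foll,b=7,log=-}
step 3 deliver 3→2: —
step 4 deliver 2→4: 4={foll,b=7,log=-}
step 5 deliver 4→2: 2={lead,b=7,log=-}
step 6 deliver 2→0: 0={foll,b=7,log=-}
step 7 deliver 0→2: —
step 8 deliver 2→1: 1={foll,b=7,log=-}
step 9 deliver 1→2: —
step 10 propose(2,'y'): —
step 11 deliver 2→4: 4={foll,b=7,log=y}
step 12 deliver 4→2: —
step 13 deliver 1→2: —
step 14 deliver 2→0: 0={foll,b=7,log=y}
step 15 deliver 3→2: —
step 16 crash(4): 4={✗foll,b=7,log=y}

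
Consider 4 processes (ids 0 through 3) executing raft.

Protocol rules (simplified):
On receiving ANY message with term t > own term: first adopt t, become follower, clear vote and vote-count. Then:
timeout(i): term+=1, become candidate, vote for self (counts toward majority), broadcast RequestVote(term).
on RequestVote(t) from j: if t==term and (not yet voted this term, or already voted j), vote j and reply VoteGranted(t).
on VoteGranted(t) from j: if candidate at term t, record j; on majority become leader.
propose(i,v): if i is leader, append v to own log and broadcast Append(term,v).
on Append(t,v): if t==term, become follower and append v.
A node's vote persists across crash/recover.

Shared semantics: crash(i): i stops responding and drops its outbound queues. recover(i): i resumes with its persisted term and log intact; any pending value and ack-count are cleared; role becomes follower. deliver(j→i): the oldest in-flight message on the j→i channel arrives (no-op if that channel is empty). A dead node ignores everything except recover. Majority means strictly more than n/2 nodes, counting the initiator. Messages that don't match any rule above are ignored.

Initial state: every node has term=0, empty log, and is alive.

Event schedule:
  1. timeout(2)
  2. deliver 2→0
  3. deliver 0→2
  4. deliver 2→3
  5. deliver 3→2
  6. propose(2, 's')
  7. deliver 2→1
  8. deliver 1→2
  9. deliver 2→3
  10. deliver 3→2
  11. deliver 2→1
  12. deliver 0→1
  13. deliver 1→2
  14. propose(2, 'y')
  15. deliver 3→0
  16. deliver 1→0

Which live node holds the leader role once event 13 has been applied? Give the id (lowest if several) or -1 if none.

[1] timeout(2) → N2(cand t1 [-])
[2] deliver 2→0 → N0(foll t1 [-])
[3] deliver 0→2 → ∅
[4] deliver 2→3 → N3(foll t1 [-])
[5] deliver 3→2 → N2(lead t1 [-])
[6] propose(2,'s') → N2(lead t1 [s])
[7] deliver 2→1 → N1(foll t1 [-])
[8] deliver 1→2 → ∅
[9] deliver 2→3 → N3(foll t1 [s])
[10] deliver 3→2 → ∅
[11] deliver 2→1 → N1(foll t1 [s])
[12] deliver 0→1 → ∅
[13] deliver 1→2 → ∅

2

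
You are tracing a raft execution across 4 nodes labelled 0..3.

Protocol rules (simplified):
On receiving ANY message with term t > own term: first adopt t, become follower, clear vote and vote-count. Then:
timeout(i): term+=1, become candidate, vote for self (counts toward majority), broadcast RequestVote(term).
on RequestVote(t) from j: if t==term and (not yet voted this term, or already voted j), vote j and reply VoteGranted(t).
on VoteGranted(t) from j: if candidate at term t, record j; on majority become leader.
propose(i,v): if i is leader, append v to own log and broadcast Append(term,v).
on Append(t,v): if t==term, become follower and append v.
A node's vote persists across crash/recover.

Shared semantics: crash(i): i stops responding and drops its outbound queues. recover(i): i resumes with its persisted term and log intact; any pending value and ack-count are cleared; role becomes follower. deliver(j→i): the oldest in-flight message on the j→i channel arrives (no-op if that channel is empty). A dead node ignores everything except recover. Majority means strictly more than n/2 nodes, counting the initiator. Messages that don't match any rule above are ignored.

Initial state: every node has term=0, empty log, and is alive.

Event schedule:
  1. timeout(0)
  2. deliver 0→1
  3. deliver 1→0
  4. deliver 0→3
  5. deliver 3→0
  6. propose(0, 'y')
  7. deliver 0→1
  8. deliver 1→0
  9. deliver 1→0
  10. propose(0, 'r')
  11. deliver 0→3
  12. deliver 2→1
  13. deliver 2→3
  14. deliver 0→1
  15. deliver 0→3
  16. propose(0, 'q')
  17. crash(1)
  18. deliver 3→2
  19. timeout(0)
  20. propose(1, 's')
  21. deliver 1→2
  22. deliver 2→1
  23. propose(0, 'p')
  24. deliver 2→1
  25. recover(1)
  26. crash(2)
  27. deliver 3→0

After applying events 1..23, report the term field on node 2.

e1 timeout(0): 0[cand,t=1,-]
e2 deliver 0→1: 1[foll,t=1,-]
e3 deliver 1→0: ·
e4 deliver 0→3: 3[foll,t=1,-]
e5 deliver 3→0: 0[lead,t=1,-]
e6 propose(0,'y'): 0[lead,t=1,y]
e7 deliver 0→1: 1[foll,t=1,y]
e8 deliver 1→0: ·
e9 deliver 1→0: ·
e10 propose(0,'r'): 0[lead,t=1,y,r]
e11 deliver 0→3: 3[foll,t=1,y]
e12 deliver 2→1: ·
e13 deliver 2→3: ·
e14 deliver 0→1: 1[foll,t=1,y,r]
e15 deliver 0→3: 3[foll,t=1,y,r]
e16 propose(0,'q'): 0[lead,t=1,y,r,q]
e17 crash(1): 1[✗foll,t=1,y,r]
e18 deliver 3→2: ·
e19 timeout(0): 0[cand,t=2,y,r,q]
e20 propose(1,'s'): ·
e21 deliver 1→2: ·
e22 deliver 2→1: ·
e23 propose(0,'p'): ·

0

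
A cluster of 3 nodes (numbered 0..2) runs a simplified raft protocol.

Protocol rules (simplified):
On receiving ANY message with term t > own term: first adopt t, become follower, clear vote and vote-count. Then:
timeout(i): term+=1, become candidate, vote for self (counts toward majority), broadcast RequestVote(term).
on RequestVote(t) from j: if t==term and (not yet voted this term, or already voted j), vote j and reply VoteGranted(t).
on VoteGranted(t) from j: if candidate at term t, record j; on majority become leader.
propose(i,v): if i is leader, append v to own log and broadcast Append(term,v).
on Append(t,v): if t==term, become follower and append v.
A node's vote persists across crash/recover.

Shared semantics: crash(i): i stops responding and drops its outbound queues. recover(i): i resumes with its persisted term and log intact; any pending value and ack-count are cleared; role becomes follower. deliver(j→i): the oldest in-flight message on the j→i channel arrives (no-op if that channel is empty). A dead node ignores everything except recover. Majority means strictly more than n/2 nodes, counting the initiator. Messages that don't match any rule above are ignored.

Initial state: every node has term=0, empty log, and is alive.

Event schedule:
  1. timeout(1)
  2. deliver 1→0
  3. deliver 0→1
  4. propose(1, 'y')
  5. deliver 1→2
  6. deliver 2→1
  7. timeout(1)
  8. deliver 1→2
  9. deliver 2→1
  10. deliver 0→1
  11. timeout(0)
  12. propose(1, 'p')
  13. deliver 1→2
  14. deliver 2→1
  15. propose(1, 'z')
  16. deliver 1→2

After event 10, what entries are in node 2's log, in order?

1. timeout(1):  <1:cand t1 ->
2. deliver 1→0:  <0:foll t1 ->
3. deliver 0→1:  <1:lead t1 ->
4. propose(1,'y'):  <1:lead t1 y>
5. deliver 1→2:  <2:foll t1 ->
6. deliver 2→1:  nop
7. timeout(1):  <1:cand t2 y>
8. deliver 1→2:  <2:foll t1 y>
9. deliver 2→1:  nop
10. deliver 0→1:  nop

y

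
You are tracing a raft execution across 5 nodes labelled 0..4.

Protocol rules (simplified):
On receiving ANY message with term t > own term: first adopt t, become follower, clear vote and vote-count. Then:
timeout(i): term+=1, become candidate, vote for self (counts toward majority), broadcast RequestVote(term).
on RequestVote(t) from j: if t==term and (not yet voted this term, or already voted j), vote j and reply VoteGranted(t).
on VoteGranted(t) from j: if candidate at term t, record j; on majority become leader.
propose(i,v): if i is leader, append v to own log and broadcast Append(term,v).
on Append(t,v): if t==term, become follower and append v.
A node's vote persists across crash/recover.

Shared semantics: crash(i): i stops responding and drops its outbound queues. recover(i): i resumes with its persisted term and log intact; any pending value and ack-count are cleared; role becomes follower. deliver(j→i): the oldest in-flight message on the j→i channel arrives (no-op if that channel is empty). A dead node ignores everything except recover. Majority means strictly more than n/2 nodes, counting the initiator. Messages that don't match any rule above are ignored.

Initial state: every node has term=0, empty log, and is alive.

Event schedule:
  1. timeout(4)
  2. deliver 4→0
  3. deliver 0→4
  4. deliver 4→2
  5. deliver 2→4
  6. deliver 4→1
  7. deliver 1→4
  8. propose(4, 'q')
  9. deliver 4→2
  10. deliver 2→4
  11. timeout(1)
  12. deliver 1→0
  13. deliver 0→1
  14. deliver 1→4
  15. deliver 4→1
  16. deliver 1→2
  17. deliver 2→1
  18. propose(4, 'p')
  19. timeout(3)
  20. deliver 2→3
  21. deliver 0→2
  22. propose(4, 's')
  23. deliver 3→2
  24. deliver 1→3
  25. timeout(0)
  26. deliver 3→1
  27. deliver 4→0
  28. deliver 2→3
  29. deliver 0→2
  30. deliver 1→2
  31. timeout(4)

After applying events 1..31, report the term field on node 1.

2

step 1 timeout(4): 4={cand,t=1,log=-}
step 2 deliver 4→0: 0={foll,t=1,log=-}
step 3 deliver 0→4: —
step 4 deliver 4→2: 2={foll,t=1,log=-}
step 5 deliver 2→4: 4={lead,t=1,log=-}
step 6 deliver 4→1: 1={foll,t=1,log=-}
step 7 deliver 1→4: —
step 8 propose(4,'q'): 4={lead,t=1,log=q}
step 9 deliver 4→2: 2={foll,t=1,log=q}
step 10 deliver 2→4: —
step 11 timeout(1): 1={cand,t=2,log=-}
step 12 deliver 1→0: 0={foll,t=2,log=-}
step 13 deliver 0→1: —
step 14 deliver 1→4: 4={foll,t=2,log=q}
step 15 deliver 4→1: —
step 16 deliver 1→2: 2={foll,t=2,log=q}
step 17 deliver 2→1: 1={lead,t=2,log=-}
step 18 propose(4,'p'): —
step 19 timeout(3): 3={cand,t=1,log=-}
step 20 deliver 2→3: —
step 21 deliver 0→2: —
step 22 propose(4,'s'): —
step 23 deliver 3→2: —
step 24 deliver 1→3: 3={foll,t=2,log=-}
step 25 timeout(0): 0={cand,t=3,log=-}
step 26 deliver 3→1: —
step 27 deliver 4→0: —
step 28 deliver 2→3: —
step 29 deliver 0→2: 2={foll,t=3,log=q}
step 30 deliver 1→2: —
step 31 timeout(4): 4={cand,t=3,log=q}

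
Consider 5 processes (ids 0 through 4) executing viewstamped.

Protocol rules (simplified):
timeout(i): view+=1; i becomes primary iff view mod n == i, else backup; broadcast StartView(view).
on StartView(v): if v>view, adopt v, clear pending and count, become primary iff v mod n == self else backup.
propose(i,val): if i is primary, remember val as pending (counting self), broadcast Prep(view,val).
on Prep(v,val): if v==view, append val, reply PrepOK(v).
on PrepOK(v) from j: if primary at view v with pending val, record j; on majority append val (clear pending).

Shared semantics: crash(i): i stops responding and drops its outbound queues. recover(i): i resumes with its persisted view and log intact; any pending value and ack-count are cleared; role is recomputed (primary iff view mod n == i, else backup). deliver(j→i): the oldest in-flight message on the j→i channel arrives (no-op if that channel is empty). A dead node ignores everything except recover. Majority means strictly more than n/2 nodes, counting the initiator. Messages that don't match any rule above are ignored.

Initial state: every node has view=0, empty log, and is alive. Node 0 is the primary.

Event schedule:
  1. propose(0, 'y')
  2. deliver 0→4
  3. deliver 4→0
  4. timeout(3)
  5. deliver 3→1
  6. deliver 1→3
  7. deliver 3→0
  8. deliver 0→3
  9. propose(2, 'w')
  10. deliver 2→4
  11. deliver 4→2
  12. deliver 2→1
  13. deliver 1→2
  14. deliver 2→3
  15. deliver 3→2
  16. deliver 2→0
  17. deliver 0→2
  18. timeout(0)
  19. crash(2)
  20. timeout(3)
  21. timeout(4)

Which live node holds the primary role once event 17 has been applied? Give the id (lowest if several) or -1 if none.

1

1. propose(0,'y'):  nop
2. deliver 0→4:  <4:back v0 y>
3. deliver 4→0:  nop
4. timeout(3):  <3:back v1 ->
5. deliver 3→1:  <1:prim v1 ->
6. deliver 1→3:  nop
7. deliver 3→0:  <0:back v1 ->
8. deliver 0→3:  nop
9. propose(2,'w'):  nop
10. deliver 2→4:  nop
11. deliver 4→2:  nop
12. deliver 2→1:  nop
13. deliver 1→2:  nop
14. deliver 2→3:  nop
15. deliver 3→2:  <2:back v1 ->
16. deliver 2→0:  nop
17. deliver 0→2:  nop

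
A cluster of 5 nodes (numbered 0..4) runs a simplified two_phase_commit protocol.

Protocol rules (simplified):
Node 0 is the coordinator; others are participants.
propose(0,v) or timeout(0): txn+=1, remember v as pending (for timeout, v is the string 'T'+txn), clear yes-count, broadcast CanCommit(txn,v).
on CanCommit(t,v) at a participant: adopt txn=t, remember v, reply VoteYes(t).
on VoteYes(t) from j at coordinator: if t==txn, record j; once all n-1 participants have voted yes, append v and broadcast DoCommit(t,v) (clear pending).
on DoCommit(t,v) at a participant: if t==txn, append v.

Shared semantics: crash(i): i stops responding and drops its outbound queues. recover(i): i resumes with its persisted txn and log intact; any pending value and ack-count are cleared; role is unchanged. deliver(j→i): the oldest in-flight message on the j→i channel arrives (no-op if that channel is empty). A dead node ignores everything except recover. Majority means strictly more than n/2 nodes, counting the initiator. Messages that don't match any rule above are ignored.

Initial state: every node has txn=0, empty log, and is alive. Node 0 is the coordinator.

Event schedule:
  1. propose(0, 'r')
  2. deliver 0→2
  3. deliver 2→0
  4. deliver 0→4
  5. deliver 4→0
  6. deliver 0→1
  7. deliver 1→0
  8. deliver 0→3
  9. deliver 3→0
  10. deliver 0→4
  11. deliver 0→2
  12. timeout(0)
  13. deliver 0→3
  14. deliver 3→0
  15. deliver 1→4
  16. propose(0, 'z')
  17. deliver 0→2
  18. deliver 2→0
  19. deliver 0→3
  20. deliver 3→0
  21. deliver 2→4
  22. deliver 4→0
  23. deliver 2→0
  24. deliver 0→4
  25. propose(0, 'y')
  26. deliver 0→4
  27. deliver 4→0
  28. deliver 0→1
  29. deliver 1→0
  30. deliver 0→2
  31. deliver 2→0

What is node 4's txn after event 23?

step 1 propose(0,'r'): 0={coor,t=1,log=-}
step 2 deliver 0→2: 2={part,t=1,log=-}
step 3 deliver 2→0: —
step 4 deliver 0→4: 4={part,t=1,log=-}
step 5 deliver 4→0: —
step 6 deliver 0→1: 1={part,t=1,log=-}
step 7 deliver 1→0: —
step 8 deliver 0→3: 3={part,t=1,log=-}
step 9 deliver 3→0: 0={coor,t=1,log=r}
step 10 deliver 0→4: 4={part,t=1,log=r}
step 11 deliver 0→2: 2={part,t=1,log=r}
step 12 timeout(0): 0={coor,t=2,log=r}
step 13 deliver 0→3: 3={part,t=1,log=r}
step 14 deliver 3→0: —
step 15 deliver 1→4: —
step 16 propose(0,'z'): 0={coor,t=3,log=r}
step 17 deliver 0→2: 2={part,t=2,log=r}
step 18 deliver 2→0: —
step 19 deliver 0→3: 3={part,t=2,log=r}
step 20 deliver 3→0: —
step 21 deliver 2→4: —
step 22 deliver 4→0: —
step 23 deliver 2→0: —

1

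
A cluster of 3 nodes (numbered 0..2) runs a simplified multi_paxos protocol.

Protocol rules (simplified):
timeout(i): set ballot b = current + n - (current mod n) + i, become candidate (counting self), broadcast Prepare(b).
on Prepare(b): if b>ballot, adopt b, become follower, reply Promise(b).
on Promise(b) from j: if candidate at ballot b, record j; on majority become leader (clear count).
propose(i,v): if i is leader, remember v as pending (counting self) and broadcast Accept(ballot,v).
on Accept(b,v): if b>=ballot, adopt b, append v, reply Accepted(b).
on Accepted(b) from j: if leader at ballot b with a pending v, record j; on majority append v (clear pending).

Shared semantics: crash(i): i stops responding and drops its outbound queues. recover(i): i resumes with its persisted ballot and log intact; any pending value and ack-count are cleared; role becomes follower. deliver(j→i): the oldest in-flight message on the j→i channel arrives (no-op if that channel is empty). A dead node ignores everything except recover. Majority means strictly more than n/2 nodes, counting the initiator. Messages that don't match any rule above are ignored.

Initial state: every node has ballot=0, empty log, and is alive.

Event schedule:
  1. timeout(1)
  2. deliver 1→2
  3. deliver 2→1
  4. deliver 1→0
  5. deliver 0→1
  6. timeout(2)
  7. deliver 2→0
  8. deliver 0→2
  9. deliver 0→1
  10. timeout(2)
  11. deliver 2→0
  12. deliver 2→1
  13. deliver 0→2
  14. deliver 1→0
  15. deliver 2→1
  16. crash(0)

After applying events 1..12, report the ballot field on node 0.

11

[1] timeout(1) → N1(cand b4 [-])
[2] deliver 1→2 → N2(foll b4 [-])
[3] deliver 2→1 → N1(lead b4 [-])
[4] deliver 1→0 → N0(foll b4 [-])
[5] deliver 0→1 → ∅
[6] timeout(2) → N2(cand b8 [-])
[7] deliver 2→0 → N0(foll b8 [-])
[8] deliver 0→2 → N2(lead b8 [-])
[9] deliver 0→1 → ∅
[10] timeout(2) → N2(cand b11 [-])
[11] deliver 2→0 → N0(foll b11 [-])
[12] deliver 2→1 → N1(foll b8 [-])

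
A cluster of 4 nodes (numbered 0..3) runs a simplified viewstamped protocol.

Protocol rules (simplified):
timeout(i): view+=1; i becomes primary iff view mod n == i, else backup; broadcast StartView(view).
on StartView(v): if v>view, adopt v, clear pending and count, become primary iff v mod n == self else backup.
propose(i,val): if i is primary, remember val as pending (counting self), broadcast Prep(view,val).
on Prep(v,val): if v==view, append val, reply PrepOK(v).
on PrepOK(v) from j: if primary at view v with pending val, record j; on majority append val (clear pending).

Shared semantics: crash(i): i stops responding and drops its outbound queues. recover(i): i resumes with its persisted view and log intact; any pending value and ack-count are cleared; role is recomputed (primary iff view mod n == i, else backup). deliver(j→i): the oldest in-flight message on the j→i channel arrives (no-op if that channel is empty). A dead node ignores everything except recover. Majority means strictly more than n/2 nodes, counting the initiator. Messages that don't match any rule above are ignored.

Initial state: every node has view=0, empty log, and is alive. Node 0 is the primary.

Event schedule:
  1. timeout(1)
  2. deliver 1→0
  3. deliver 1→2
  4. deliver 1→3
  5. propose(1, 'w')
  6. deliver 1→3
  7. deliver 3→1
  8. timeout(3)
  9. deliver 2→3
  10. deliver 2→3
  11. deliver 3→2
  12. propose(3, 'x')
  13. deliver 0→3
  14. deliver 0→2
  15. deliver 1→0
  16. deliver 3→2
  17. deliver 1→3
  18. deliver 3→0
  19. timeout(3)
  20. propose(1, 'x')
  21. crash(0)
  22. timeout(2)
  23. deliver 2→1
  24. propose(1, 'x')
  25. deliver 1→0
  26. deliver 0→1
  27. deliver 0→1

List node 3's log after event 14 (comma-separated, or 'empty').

after 1 — timeout(1): n1:prim/v1/[-]
after 2 — deliver 1→0: n0:back/v1/[-]
after 3 — deliver 1→2: n2:back/v1/[-]
after 4 — deliver 1→3: n3:back/v1/[-]
after 5 — propose(1,'w'): ·
after 6 — deliver 1→3: n3:back/v1/[w]
after 7 — deliver 3→1: ·
after 8 — timeout(3): n3:back/v2/[w]
after 9 — deliver 2→3: ·
after 10 — deliver 2→3: ·
after 11 — deliver 3→2: n2:prim/v2/[-]
after 12 — propose(3,'x'): ·
after 13 — deliver 0→3: ·
after 14 — deliver 0→2: ·

w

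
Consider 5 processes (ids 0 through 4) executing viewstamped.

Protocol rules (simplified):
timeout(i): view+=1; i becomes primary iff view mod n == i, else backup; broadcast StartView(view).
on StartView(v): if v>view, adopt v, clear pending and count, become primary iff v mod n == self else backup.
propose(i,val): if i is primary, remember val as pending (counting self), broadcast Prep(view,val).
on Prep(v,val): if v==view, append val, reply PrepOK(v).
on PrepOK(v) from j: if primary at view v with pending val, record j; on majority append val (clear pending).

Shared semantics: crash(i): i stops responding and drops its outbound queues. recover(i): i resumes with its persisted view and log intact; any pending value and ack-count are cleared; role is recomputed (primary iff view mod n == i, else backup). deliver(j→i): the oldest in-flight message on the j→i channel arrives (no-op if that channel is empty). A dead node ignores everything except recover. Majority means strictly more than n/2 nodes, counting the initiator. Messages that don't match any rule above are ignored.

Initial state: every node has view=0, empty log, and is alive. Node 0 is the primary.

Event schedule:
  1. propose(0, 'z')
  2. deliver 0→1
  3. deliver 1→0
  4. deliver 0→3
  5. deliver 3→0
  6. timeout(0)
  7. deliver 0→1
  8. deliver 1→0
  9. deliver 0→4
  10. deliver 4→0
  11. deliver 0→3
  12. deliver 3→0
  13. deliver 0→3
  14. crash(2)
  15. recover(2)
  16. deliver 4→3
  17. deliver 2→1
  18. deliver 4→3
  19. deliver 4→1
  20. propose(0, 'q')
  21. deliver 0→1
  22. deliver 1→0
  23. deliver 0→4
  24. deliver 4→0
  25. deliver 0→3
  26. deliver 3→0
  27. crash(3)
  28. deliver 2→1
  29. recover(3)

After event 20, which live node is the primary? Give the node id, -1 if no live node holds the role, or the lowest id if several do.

1

step 1 propose(0,'z'): —
step 2 deliver 0→1: 1={back,v=0,log=z}
step 3 deliver 1→0: —
step 4 deliver 0→3: 3={back,v=0,log=z}
step 5 deliver 3→0: 0={prim,v=0,log=z}
step 6 timeout(0): 0={back,v=1,log=z}
step 7 deliver 0→1: 1={prim,v=1,log=z}
step 8 deliver 1→0: —
step 9 deliver 0→4: 4={back,v=0,log=z}
step 10 deliver 4→0: —
step 11 deliver 0→3: 3={back,v=1,log=z}
step 12 deliver 3→0: —
step 13 deliver 0→3: —
step 14 crash(2): 2={✗back,v=0,log=-}
step 15 recover(2): 2={back,v=0,log=-}
step 16 deliver 4→3: —
step 17 deliver 2→1: —
step 18 deliver 4→3: —
step 19 deliver 4→1: —
step 20 propose(0,'q'): —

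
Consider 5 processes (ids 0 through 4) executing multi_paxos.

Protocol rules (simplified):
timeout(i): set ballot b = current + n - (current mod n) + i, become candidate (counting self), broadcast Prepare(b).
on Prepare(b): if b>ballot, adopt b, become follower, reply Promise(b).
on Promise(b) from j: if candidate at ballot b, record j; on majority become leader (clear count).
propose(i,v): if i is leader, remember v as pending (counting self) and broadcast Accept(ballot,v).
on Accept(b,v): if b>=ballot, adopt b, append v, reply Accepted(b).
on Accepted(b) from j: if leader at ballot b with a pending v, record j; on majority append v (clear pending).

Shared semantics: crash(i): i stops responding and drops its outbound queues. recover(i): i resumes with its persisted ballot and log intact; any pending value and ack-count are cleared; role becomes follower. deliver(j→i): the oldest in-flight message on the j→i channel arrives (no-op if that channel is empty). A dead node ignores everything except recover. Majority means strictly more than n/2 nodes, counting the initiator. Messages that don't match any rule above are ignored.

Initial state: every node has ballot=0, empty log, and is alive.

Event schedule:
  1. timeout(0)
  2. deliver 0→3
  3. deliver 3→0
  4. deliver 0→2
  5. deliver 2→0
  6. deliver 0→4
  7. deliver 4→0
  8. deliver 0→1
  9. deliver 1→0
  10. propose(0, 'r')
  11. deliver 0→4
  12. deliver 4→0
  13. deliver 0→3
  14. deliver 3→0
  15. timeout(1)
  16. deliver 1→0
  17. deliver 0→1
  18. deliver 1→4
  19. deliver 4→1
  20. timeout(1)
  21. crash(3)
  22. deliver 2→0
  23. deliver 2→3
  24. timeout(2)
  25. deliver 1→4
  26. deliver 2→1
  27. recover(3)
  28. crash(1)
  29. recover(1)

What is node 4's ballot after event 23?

[1] timeout(0) → N0(cand b5 [-])
[2] deliver 0→3 → N3(foll b5 [-])
[3] deliver 3→0 → ∅
[4] deliver 0→2 → N2(foll b5 [-])
[5] deliver 2→0 → N0(lead b5 [-])
[6] deliver 0→4 → N4(foll b5 [-])
[7] deliver 4→0 → ∅
[8] deliver 0→1 → N1(foll b5 [-])
[9] deliver 1→0 → ∅
[10] propose(0,'r') → ∅
[11] deliver 0→4 → N4(foll b5 [r])
[12] deliver 4→0 → ∅
[13] deliver 0→3 → N3(foll b5 [r])
[14] deliver 3→0 → N0(lead b5 [r])
[15] timeout(1) → N1(cand b11 [-])
[16] deliver 1→0 → N0(foll b11 [r])
[17] deliver 0→1 → ∅
[18] deliver 1→4 → N4(foll b11 [r])
[19] deliver 4→1 → ∅
[20] timeout(1) → N1(cand b16 [-])
[21] crash(3) → N3(✗foll b5 [r])
[22] deliver 2→0 → ∅
[23] deliver 2→3 → ∅

11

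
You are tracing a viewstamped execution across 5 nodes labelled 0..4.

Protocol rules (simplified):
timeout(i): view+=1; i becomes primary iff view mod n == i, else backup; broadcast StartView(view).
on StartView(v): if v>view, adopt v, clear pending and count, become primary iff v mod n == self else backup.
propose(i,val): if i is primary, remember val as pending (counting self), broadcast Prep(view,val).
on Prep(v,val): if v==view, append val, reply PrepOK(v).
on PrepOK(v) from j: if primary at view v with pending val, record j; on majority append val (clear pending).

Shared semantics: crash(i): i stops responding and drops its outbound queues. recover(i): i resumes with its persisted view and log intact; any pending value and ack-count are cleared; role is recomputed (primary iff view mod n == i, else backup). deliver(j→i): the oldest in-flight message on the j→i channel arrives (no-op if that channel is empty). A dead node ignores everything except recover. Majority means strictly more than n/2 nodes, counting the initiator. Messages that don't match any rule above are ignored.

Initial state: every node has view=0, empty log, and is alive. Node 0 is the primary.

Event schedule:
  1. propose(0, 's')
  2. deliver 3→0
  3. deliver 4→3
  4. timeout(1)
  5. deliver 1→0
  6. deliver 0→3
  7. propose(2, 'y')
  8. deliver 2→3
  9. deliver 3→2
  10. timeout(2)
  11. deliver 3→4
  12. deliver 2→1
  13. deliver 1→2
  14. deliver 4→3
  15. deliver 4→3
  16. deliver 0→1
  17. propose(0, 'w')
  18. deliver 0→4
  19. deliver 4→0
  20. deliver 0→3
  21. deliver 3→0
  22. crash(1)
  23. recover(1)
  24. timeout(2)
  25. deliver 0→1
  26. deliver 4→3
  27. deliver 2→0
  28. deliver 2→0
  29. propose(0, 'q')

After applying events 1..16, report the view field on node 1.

1

e1 propose(0,'s'): ·
e2 deliver 3→0: ·
e3 deliver 4→3: ·
e4 timeout(1): 1[prim,v=1,-]
e5 deliver 1→0: 0[back,v=1,-]
e6 deliver 0→3: 3[back,v=0,s]
e7 propose(2,'y'): ·
e8 deliver 2→3: ·
e9 deliver 3→2: ·
e10 timeout(2): 2[back,v=1,-]
e11 deliver 3→4: ·
e12 deliver 2→1: ·
e13 deliver 1→2: ·
e14 deliver 4→3: ·
e15 deliver 4→3: ·
e16 deliver 0→1: ·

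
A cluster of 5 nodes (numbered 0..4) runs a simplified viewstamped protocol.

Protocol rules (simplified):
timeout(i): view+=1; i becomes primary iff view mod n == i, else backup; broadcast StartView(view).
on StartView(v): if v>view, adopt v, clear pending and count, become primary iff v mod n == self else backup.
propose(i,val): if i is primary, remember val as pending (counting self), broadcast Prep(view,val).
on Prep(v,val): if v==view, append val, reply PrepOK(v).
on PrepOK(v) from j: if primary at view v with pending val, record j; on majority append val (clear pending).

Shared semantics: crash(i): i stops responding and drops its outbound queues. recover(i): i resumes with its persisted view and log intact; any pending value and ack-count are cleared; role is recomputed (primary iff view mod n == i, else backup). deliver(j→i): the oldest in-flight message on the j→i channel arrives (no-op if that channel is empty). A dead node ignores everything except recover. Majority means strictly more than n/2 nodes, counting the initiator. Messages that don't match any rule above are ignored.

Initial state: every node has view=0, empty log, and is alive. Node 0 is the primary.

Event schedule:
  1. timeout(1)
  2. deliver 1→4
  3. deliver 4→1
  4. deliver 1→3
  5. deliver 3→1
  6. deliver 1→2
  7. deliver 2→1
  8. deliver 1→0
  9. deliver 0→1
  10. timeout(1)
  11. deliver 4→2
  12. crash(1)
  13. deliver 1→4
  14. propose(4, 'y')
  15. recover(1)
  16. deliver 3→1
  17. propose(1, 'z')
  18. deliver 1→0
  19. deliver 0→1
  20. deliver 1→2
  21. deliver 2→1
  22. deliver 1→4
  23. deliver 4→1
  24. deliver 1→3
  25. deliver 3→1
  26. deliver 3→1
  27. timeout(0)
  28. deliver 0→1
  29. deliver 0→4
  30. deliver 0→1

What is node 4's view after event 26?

1

step 1 timeout(1): 1={prim,v=1,log=-}
step 2 deliver 1→4: 4={back,v=1,log=-}
step 3 deliver 4→1: —
step 4 deliver 1→3: 3={back,v=1,log=-}
step 5 deliver 3→1: —
step 6 deliver 1→2: 2={back,v=1,log=-}
step 7 deliver 2→1: —
step 8 deliver 1→0: 0={back,v=1,log=-}
step 9 deliver 0→1: —
step 10 timeout(1): 1={back,v=2,log=-}
step 11 deliver 4→2: —
step 12 crash(1): 1={✗back,v=2,log=-}
step 13 deliver 1→4: —
step 14 propose(4,'y'): —
step 15 recover(1): 1={back,v=2,log=-}
step 16 deliver 3→1: —
step 17 propose(1,'z'): —
step 18 deliver 1→0: —
step 19 deliver 0→1: —
step 20 deliver 1→2: —
step 21 deliver 2→1: —
step 22 deliver 1→4: —
step 23 deliver 4→1: —
step 24 deliver 1→3: —
step 25 deliver 3→1: —
step 26 deliver 3→1: —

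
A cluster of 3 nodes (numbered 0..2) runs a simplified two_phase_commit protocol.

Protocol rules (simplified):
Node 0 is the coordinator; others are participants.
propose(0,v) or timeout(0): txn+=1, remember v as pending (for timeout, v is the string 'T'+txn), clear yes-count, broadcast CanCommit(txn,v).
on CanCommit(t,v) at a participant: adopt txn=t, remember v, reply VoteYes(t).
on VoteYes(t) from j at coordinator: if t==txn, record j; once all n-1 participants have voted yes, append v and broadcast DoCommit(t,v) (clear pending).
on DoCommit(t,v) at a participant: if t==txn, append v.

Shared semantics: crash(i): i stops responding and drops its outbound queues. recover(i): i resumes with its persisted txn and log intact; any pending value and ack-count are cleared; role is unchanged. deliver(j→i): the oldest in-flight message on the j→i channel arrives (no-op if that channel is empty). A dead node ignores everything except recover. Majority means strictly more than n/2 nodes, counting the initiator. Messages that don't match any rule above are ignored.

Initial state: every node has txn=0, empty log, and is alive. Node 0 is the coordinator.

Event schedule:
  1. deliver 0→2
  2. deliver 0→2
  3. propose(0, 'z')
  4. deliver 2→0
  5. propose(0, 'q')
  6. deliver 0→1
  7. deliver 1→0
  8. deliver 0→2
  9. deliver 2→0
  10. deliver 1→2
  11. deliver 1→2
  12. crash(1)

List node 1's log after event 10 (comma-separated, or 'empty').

step 1 deliver 0→2: —
step 2 deliver 0→2: —
step 3 propose(0,'z'): 0={coor,t=1,log=-}
step 4 deliver 2→0: —
step 5 propose(0,'q'): 0={coor,t=2,log=-}
step 6 deliver 0→1: 1={part,t=1,log=-}
step 7 deliver 1→0: —
step 8 deliver 0→2: 2={part,t=1,log=-}
step 9 deliver 2→0: —
step 10 deliver 1→2: —

empty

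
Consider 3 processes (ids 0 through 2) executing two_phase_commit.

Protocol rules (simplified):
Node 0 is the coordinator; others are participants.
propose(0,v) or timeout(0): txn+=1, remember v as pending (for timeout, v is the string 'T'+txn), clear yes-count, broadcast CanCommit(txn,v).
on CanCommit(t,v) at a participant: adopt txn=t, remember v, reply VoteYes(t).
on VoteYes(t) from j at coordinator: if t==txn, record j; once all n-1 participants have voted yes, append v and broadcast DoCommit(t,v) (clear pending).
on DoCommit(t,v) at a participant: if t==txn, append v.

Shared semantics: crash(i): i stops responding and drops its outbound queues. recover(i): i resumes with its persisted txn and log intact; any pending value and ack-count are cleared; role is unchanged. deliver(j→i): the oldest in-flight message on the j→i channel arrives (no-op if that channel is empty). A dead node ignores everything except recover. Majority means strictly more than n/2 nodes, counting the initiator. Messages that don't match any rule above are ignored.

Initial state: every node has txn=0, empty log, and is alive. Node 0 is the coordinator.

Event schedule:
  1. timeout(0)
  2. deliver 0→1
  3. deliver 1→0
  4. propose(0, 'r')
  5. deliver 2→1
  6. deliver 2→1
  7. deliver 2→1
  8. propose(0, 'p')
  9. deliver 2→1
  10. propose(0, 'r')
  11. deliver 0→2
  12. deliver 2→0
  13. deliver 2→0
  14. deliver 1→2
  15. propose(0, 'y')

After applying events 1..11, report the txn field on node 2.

after 1 — timeout(0): n0:coor/t1/[-]
after 2 — deliver 0→1: n1:part/t1/[-]
after 3 — deliver 1→0: ·
after 4 — propose(0,'r'): n0:coor/t2/[-]
after 5 — deliver 2→1: ·
after 6 — deliver 2→1: ·
after 7 — deliver 2→1: ·
after 8 — propose(0,'p'): n0:coor/t3/[-]
after 9 — deliver 2→1: ·
after 10 — propose(0,'r'): n0:coor/t4/[-]
after 11 — deliver 0→2: n2:part/t1/[-]

1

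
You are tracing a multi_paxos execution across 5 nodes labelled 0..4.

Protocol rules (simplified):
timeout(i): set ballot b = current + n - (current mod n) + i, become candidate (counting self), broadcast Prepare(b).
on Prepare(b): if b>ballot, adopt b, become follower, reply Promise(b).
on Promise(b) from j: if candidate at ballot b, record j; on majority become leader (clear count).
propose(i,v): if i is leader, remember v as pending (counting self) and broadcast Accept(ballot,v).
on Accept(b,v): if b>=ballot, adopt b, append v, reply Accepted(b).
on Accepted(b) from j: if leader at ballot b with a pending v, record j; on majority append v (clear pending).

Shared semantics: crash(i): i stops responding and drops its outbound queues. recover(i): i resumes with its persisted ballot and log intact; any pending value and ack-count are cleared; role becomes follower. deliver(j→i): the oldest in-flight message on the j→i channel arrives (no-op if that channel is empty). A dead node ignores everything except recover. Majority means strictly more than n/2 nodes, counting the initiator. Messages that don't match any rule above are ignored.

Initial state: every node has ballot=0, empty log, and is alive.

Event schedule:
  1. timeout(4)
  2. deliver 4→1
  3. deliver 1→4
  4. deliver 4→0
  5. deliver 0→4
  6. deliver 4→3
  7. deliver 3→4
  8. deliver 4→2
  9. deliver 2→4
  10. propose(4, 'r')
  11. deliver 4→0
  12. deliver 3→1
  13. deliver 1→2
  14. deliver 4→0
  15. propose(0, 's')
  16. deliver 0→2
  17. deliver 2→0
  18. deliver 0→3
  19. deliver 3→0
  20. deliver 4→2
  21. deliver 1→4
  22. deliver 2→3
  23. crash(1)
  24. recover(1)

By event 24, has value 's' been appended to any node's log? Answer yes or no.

no

e1 timeout(4): 4[cand,b=9,-]
e2 deliver 4→1: 1[foll,b=9,-]
e3 deliver 1→4: ·
e4 deliver 4→0: 0[foll,b=9,-]
e5 deliver 0→4: 4[lead,b=9,-]
e6 deliver 4→3: 3[foll,b=9,-]
e7 deliver 3→4: ·
e8 deliver 4→2: 2[foll,b=9,-]
e9 deliver 2→4: ·
e10 propose(4,'r'): ·
e11 deliver 4→0: 0[foll,b=9,r]
e12 deliver 3→1: ·
e13 deliver 1→2: ·
e14 deliver 4→0: ·
e15 propose(0,'s'): ·
e16 deliver 0→2: ·
e17 deliver 2→0: ·
e18 deliver 0→3: ·
e19 deliver 3→0: ·
e20 deliver 4→2: 2[foll,b=9,r]
e21 deliver 1→4: ·
e22 deliver 2→3: ·
e23 crash(1): 1[✗foll,b=9,-]
e24 recover(1): 1[foll,b=9,-]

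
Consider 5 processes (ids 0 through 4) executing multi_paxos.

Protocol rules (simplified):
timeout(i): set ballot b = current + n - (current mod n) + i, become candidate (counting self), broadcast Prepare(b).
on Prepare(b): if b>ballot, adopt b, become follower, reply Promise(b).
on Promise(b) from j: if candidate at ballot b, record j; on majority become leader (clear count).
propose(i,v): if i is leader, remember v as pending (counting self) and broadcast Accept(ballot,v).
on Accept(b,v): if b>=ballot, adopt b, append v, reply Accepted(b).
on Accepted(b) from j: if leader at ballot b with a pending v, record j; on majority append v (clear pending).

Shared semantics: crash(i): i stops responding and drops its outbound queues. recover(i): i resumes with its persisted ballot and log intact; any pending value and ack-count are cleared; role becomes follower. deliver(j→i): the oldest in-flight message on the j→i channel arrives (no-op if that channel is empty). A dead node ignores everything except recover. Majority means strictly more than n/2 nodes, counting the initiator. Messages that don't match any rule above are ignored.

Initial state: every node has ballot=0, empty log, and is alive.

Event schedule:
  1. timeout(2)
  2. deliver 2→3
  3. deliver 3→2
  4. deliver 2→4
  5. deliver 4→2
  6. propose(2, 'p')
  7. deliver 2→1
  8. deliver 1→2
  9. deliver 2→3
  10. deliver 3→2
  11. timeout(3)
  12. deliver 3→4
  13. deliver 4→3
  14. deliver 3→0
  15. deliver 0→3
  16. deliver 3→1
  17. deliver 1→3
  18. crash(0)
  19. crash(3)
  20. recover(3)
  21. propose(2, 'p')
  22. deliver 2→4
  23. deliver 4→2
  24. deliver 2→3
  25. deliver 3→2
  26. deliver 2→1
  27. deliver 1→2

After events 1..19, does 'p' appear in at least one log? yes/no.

yes

e1 timeout(2): 2[cand,b=7,-]
e2 deliver 2→3: 3[foll,b=7,-]
e3 deliver 3→2: ·
e4 deliver 2→4: 4[foll,b=7,-]
e5 deliver 4→2: 2[lead,b=7,-]
e6 propose(2,'p'): ·
e7 deliver 2→1: 1[foll,b=7,-]
e8 deliver 1→2: ·
e9 deliver 2→3: 3[foll,b=7,p]
e10 deliver 3→2: ·
e11 timeout(3): 3[cand,b=13,p]
e12 deliver 3→4: 4[foll,b=13,-]
e13 deliver 4→3: ·
e14 deliver 3→0: 0[foll,b=13,-]
e15 deliver 0→3: 3[lead,b=13,p]
e16 deliver 3→1: 1[foll,b=13,-]
e17 deliver 1→3: ·
e18 crash(0): 0[✗foll,b=13,-]
e19 crash(3): 3[✗lead,b=13,p]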